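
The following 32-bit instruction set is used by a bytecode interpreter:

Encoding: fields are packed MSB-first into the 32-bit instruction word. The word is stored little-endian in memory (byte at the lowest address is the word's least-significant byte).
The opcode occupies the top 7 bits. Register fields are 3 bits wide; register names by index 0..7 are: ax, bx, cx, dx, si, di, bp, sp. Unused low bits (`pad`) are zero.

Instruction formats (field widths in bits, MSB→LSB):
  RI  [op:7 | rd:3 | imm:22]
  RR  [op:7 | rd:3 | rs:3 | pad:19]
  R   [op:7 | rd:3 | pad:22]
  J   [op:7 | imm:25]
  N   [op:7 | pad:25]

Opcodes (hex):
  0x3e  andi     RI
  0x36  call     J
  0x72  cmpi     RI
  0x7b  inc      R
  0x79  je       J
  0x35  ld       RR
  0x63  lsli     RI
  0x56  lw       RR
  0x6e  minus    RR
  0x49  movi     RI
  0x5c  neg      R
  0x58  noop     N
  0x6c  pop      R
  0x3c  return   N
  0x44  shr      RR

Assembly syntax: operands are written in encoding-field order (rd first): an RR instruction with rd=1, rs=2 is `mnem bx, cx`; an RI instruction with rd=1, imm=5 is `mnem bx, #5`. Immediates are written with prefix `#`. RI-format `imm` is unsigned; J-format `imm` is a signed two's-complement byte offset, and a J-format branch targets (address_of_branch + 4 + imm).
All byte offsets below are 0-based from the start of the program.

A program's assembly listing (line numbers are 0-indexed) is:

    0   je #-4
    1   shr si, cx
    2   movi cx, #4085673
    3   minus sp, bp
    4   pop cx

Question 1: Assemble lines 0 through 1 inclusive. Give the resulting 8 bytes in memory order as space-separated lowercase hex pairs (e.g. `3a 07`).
0. je fields op=0x79:7|imm=-4:25 → word f3fffffch → fc ff ff f3
1. shr fields op=0x44:7|rd=4:3|rs=2:3|pad=0:19 → word 89100000h → 00 00 10 89

fc ff ff f3 00 00 10 89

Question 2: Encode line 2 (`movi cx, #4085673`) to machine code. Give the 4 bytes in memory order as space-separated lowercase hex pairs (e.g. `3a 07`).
2. movi fields op=0x49:7|rd=2:3|imm=4085673:22 → word 92be57a9h → a9 57 be 92

a9 57 be 92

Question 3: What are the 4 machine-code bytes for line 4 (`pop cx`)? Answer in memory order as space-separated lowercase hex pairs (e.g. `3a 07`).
00 00 80 d8

line 4 (pop): pack op=0x6c:7|rd=2:3|pad=0:22 = 0xd8800000; little→ 00 00 80 d8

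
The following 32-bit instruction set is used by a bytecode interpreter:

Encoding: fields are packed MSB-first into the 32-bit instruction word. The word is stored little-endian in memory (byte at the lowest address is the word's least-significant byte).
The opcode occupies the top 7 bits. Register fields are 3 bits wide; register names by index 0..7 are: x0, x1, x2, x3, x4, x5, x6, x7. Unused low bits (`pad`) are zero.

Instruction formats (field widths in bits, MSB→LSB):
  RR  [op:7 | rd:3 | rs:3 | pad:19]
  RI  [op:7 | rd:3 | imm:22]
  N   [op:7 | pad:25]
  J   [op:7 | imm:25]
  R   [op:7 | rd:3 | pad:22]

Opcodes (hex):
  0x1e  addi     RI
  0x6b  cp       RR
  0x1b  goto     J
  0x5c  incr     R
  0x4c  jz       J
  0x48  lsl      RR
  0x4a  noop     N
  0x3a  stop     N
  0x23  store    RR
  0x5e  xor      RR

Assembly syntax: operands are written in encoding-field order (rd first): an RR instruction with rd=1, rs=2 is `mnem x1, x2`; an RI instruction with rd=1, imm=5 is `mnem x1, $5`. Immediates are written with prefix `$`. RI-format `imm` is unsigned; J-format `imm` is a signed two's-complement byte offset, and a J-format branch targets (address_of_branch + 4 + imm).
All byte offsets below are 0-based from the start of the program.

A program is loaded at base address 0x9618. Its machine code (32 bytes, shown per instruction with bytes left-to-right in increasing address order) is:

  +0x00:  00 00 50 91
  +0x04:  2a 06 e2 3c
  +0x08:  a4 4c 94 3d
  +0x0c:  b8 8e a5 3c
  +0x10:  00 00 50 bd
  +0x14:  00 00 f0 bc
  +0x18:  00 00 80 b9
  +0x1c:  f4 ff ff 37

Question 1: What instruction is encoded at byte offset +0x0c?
addi x2, $2461368

+0x0c: b8 8e a5 3c ⇒ word 0x3ca58eb8 (little)
  top 7b → 0x1e → addi [RI]
  rd: (w>>22)&0x7=0x2 → x2
  imm: (w>>0)&0x3fffff=0x258eb8 → $2461368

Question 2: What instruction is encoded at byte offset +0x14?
xor x3, x6

[14] 00 00 f0 bc → 0xbcf00000
  top 7b → 0x5e → xor [RR]
  rd@[24:22]=0x3 ⇒ x3
  rs@[21:19]=0x6 ⇒ x6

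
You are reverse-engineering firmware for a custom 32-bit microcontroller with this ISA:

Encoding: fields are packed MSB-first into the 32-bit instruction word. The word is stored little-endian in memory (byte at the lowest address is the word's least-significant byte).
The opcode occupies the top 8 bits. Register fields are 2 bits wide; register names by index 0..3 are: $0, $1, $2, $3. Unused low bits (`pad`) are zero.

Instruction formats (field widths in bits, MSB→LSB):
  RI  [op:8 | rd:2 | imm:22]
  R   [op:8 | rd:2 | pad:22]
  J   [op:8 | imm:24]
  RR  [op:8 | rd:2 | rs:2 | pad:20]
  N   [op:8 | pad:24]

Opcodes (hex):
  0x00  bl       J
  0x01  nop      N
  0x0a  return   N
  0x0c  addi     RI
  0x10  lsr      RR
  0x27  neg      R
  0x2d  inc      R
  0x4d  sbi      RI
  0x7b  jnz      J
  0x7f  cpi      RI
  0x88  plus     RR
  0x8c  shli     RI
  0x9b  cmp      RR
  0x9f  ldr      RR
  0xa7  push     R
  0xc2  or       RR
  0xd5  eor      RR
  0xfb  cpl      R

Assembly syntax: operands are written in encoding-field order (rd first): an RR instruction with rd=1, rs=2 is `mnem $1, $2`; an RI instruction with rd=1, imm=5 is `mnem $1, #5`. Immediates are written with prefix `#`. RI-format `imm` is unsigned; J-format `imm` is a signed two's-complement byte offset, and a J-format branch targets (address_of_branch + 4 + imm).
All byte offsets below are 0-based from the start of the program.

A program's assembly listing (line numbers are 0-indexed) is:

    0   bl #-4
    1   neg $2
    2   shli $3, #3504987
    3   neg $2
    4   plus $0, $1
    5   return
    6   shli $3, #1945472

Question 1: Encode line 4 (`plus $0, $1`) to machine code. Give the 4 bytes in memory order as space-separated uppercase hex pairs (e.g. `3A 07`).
L4: plus op=0x88:8|rd=0:2|rs=1:2|pad=0:20 ⇒ 0x88100000 ⇒ little 00 00 10 88

00 00 10 88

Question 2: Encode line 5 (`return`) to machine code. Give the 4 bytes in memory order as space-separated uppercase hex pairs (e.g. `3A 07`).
00 00 00 0A

line 5 (return): pack op=0xa:8|pad=0:24 = 0x0a000000; little→ 00 00 00 0a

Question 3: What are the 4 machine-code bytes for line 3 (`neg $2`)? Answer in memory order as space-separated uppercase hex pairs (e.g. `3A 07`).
00 00 80 27

L3: neg op=0x27:8|rd=2:2|pad=0:22 ⇒ 0x27800000 ⇒ little 00 00 80 27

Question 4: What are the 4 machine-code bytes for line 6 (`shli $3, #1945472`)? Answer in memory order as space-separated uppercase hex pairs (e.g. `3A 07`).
line 6 (shli): pack op=0x8c:8|rd=3:2|imm=1945472:22 = 0x8cddaf80; little→ 80 af dd 8c

80 AF DD 8C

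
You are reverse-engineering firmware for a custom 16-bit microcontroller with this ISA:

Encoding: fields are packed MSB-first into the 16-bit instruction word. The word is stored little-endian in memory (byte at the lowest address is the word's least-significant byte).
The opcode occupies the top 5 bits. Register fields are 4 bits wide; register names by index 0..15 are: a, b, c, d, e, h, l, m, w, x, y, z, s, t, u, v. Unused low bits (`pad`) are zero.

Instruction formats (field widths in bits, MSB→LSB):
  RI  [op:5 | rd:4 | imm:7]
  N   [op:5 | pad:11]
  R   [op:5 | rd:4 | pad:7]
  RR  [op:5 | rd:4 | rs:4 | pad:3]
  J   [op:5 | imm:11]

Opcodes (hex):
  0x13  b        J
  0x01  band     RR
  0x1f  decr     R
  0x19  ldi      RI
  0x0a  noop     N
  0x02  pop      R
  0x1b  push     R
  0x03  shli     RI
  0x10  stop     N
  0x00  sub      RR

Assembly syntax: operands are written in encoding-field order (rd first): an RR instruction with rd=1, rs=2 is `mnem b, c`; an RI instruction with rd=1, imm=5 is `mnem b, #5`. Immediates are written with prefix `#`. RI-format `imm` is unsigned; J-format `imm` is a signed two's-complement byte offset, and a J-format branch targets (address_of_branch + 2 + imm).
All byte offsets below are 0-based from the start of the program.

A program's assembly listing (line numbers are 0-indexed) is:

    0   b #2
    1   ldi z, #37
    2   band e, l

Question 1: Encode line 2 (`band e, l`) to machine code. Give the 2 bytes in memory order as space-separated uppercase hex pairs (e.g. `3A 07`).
30 0A

L2: band op=0x1:5|rd=4:4|rs=6:4|pad=0:3 ⇒ 0x0a30 ⇒ little 30 0a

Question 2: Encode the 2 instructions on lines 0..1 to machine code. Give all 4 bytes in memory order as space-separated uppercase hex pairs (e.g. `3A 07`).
0. b fields op=0x13:5|imm=2:11 → word 9802h → 02 98
1. ldi fields op=0x19:5|rd=11:4|imm=37:7 → word cda5h → a5 cd

02 98 A5 CD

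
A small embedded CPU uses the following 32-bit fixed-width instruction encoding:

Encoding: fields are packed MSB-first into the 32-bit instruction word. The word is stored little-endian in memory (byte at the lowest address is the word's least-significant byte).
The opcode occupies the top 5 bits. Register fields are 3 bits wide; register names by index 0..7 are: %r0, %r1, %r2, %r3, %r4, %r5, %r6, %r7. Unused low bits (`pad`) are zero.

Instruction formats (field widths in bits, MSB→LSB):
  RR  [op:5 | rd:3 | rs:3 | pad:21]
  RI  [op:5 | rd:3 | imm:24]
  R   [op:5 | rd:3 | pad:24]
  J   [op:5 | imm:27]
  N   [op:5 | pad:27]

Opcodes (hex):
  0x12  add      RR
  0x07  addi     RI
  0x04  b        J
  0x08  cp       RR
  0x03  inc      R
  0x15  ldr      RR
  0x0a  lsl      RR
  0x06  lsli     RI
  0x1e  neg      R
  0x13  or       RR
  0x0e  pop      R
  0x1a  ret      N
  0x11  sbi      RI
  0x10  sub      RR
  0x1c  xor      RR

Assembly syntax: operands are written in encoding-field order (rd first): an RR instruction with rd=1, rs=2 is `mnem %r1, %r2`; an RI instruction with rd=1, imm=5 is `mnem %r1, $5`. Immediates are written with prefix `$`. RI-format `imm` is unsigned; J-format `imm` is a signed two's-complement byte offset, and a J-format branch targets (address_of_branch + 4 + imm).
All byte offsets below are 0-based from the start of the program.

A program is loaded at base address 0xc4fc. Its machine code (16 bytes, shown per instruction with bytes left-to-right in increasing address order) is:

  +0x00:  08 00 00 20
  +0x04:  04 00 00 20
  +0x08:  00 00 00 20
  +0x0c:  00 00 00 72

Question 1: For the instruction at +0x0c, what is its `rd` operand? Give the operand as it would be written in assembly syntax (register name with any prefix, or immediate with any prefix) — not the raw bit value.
off 0x0c: read 00 00 00 72 as little → 0x72000000
  op=0x72000000>>27=0xe ⇒ pop (R)
  rd: (w>>24)&0x7=0x2 → %r2

%r2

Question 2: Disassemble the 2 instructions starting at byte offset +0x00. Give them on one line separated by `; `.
b $8; b $4

+0x00: 08 00 00 20 ⇒ word 0x20000008 (little)
  opcode bits[31:27]=0x4: b/J
  imm: (w>>0)&0x7ffffff=0x8 → $8
+0x04: 04 00 00 20 ⇒ word 0x20000004 (little)
  opcode bits[31:27]=0x4: b/J
  imm: (w>>0)&0x7ffffff=0x4 → $4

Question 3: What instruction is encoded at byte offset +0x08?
off 0x08: read 00 00 00 20 as little → 0x20000000
  top 5b → 0x4 → b [J]
  imm@[26:0]=0x0 ⇒ $0

b $0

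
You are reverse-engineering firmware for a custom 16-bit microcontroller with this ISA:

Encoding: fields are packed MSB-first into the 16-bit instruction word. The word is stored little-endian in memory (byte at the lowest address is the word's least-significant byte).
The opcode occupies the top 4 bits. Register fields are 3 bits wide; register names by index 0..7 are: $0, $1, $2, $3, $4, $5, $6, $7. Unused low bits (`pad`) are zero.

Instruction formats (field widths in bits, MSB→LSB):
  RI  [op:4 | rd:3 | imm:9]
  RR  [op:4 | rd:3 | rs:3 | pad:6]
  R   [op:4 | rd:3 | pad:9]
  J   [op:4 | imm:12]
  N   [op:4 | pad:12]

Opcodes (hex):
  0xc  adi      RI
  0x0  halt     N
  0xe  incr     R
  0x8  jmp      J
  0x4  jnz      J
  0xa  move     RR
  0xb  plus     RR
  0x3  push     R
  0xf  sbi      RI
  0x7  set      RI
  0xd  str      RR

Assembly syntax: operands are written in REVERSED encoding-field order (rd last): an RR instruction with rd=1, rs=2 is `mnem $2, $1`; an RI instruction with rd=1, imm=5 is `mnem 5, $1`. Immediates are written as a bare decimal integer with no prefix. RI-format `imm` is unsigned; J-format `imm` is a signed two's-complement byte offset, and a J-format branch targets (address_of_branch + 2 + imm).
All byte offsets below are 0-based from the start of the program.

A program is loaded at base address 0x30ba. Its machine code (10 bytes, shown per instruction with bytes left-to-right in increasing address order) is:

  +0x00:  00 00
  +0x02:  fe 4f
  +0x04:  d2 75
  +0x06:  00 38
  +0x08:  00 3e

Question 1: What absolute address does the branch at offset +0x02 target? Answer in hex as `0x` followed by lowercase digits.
0x30bc

[02] fe 4f → 0x4ffe
  top 4b → 0x4 → jnz [J]
  imm: (w>>0)&0xfff=0xffe (s12→-2) → -2
  target = base 0x30ba + off 0x02 + 2 + imm -2 = 0x30bc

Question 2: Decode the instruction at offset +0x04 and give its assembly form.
@+04  little-endian(d2 75) = 0x75d2
  top 4b → 0x7 → set [RI]
  rd@[11:9]=0x2 ⇒ $2
  imm@[8:0]=0x1d2 ⇒ 466

set 466, $2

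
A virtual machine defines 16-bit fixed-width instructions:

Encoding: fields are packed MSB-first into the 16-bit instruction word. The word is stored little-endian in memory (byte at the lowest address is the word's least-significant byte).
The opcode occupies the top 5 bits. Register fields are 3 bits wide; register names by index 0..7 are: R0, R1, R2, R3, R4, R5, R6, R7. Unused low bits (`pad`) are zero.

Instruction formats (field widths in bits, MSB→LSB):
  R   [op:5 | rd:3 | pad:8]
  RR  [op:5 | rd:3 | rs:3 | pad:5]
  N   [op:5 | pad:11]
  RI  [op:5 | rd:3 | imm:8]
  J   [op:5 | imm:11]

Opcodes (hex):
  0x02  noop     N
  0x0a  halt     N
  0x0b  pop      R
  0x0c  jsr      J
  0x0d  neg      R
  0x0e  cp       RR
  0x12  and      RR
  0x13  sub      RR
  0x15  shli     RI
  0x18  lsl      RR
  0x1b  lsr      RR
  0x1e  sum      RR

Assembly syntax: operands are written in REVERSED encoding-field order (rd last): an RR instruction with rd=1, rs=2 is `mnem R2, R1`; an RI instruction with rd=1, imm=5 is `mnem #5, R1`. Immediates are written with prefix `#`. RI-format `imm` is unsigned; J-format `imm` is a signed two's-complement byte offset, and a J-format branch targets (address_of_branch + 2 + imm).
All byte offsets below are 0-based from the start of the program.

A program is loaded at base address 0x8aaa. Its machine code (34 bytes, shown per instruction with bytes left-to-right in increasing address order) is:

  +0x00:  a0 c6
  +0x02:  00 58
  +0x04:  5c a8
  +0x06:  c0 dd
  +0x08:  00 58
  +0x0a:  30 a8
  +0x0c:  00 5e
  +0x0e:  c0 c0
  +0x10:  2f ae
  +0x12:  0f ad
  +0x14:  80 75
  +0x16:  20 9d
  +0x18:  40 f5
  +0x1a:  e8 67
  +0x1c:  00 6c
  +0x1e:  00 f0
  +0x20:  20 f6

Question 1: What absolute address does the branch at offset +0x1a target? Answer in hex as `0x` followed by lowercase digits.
[1a] e8 67 → 0x67e8
  opcode bits[15:11]=0xc: jsr/J
  imm: (w>>0)&0x7ff=0x7e8 (s11→-24) → #-24
  target = base 0x8aaa + off 0x1a + 2 + imm -24 = 0x8aae

0x8aae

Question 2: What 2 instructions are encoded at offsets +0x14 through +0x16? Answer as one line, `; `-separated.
[14] 80 75 → 0x7580
  opcode bits[15:11]=0xe: cp/RR
  rd: (w>>8)&0x7=0x5 → R5
  rs: (w>>5)&0x7=0x4 → R4
[16] 20 9d → 0x9d20
  opcode bits[15:11]=0x13: sub/RR
  rd: (w>>8)&0x7=0x5 → R5
  rs: (w>>5)&0x7=0x1 → R1

cp R4, R5; sub R1, R5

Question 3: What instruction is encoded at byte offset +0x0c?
+0x0c: 00 5e ⇒ word 0x5e00 (little)
  opcode bits[15:11]=0xb: pop/R
  rd: (w>>8)&0x7=0x6 → R6

pop R6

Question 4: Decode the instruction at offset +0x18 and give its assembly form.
+0x18: 40 f5 ⇒ word 0xf540 (little)
  top 5b → 0x1e → sum [RR]
  rd: (w>>8)&0x7=0x5 → R5
  rs: (w>>5)&0x7=0x2 → R2

sum R2, R5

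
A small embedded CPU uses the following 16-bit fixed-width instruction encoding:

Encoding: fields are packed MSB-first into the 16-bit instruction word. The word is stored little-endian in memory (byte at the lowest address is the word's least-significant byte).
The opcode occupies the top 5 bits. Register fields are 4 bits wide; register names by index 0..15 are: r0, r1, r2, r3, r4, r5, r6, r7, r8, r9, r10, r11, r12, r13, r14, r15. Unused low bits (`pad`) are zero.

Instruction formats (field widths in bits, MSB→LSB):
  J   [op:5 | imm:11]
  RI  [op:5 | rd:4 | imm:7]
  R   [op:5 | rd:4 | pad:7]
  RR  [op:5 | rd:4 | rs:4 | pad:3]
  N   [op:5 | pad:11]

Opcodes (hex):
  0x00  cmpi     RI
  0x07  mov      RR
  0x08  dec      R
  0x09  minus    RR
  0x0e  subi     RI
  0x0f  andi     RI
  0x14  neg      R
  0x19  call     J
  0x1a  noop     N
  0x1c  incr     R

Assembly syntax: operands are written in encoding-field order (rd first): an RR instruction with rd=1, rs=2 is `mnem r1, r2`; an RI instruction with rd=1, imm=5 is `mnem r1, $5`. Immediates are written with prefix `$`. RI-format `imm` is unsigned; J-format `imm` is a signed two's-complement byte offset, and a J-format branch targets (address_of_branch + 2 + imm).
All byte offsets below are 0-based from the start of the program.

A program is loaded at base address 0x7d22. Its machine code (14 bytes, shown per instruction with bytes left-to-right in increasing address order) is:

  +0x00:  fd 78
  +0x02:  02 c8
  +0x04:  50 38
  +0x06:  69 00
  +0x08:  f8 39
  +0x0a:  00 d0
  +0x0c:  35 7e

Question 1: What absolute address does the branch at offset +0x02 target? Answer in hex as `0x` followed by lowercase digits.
@+02  little-endian(02 c8) = 0xc802
  op=0xc802>>11=0x19 ⇒ call (J)
  imm: (w>>0)&0x7ff=0x2 → $2
  target = base 0x7d22 + off 0x02 + 2 + imm 2 = 0x7d28

0x7d28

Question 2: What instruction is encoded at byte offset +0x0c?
+0x0c: 35 7e ⇒ word 0x7e35 (little)
  opcode bits[15:11]=0xf: andi/RI
  [10:7] rd=12 = r12
  [6:0] imm=53 = $53

andi r12, $53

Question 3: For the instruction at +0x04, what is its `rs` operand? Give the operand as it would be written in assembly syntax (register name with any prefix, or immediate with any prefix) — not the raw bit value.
r10

[04] 50 38 → 0x3850
  op=0x3850>>11=0x7 ⇒ mov (RR)
  [10:7] rd=0 = r0
  [6:3] rs=10 = r10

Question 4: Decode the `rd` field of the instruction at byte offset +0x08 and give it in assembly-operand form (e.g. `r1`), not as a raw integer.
r3

[08] f8 39 → 0x39f8
  top 5b → 0x7 → mov [RR]
  rd: (w>>7)&0xf=0x3 → r3
  rs: (w>>3)&0xf=0xf → r15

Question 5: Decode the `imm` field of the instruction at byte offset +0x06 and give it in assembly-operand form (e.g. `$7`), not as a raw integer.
+0x06: 69 00 ⇒ word 0x0069 (little)
  top 5b → 0x0 → cmpi [RI]
  [10:7] rd=0 = r0
  [6:0] imm=105 = $105

$105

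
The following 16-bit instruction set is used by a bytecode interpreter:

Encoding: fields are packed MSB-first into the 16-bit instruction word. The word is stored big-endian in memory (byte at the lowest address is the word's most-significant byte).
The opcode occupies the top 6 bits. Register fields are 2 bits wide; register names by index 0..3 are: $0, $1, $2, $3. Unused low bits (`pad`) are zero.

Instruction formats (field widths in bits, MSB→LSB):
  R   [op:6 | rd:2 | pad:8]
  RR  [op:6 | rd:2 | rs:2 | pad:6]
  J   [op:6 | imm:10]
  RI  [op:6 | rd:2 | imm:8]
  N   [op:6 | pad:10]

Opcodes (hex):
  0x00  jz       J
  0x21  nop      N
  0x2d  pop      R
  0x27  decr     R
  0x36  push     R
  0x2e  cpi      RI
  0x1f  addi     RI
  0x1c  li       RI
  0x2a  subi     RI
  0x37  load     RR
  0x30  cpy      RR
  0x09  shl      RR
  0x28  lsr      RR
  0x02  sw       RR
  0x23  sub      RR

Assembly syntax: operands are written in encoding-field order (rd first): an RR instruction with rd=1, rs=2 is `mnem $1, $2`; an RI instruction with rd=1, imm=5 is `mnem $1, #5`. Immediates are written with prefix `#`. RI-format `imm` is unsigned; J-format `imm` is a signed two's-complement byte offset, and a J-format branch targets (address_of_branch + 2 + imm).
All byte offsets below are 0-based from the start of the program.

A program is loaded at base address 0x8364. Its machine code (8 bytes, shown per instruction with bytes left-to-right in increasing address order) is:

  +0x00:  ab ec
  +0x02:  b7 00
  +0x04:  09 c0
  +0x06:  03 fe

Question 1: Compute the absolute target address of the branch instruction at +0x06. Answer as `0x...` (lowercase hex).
@+06  big-endian(03 fe) = 0x03fe
  top 6b → 0x0 → jz [J]
  [9:0] imm=1022 (s10→-2) = #-2
  target = base 0x8364 + off 0x06 + 2 + imm -2 = 0x836a

0x836a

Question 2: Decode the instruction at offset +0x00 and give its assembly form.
subi $3, #236

+0x00: ab ec ⇒ word 0xabec (big)
  op=0xabec>>10=0x2a ⇒ subi (RI)
  rd: (w>>8)&0x3=0x3 → $3
  imm: (w>>0)&0xff=0xec → #236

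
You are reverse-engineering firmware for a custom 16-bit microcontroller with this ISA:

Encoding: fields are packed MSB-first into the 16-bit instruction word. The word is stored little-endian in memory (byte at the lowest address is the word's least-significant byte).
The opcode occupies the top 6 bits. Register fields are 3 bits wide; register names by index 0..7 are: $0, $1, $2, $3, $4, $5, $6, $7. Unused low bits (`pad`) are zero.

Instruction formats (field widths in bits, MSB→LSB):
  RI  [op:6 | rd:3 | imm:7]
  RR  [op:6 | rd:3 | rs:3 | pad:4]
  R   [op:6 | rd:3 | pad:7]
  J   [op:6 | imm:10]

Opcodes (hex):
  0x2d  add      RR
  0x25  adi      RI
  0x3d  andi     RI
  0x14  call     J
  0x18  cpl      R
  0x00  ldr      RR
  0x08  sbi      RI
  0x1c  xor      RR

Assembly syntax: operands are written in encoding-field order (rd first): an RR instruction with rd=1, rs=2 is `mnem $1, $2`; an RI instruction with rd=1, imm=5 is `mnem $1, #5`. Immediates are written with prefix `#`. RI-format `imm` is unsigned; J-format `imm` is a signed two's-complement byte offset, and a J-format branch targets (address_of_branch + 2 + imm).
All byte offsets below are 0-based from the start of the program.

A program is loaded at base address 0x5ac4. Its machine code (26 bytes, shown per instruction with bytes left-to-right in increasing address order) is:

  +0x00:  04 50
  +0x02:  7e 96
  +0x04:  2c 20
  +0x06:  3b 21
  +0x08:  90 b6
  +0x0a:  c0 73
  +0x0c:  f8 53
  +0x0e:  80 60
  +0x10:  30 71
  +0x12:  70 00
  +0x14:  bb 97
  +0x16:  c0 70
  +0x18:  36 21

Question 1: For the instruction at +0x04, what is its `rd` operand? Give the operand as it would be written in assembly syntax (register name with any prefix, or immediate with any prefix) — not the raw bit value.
$0

@+04  little-endian(2c 20) = 0x202c
  opcode bits[15:10]=0x8: sbi/RI
  rd: (w>>7)&0x7=0x0 → $0
  imm: (w>>0)&0x7f=0x2c → #44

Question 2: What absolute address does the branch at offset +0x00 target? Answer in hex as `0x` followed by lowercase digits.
[00] 04 50 → 0x5004
  top 6b → 0x14 → call [J]
  imm@[9:0]=0x4 ⇒ #4
  target = base 0x5ac4 + off 0x00 + 2 + imm 4 = 0x5aca

0x5aca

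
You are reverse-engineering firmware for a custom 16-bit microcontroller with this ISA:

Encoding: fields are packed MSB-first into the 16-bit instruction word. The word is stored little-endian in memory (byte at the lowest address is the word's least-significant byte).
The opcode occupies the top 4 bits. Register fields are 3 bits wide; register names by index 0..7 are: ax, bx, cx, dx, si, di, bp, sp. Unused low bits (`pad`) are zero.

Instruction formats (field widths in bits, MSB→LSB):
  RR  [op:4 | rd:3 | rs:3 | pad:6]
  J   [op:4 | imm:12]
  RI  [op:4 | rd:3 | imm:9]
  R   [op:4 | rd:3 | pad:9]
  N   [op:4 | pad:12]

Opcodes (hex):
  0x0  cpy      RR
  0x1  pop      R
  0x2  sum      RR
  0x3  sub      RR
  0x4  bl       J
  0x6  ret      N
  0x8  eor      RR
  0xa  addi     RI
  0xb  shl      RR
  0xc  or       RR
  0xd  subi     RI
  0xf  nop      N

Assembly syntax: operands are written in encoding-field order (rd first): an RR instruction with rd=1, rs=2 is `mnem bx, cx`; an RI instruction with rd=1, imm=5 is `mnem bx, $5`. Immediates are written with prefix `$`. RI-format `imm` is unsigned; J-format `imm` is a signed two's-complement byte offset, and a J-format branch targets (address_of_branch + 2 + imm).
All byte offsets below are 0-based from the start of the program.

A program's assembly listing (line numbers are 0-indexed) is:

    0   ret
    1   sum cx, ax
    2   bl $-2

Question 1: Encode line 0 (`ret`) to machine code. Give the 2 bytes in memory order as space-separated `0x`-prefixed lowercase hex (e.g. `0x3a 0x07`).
line 0 (ret): pack op=0x6:4|pad=0:12 = 0x6000; little→ 00 60

0x00 0x60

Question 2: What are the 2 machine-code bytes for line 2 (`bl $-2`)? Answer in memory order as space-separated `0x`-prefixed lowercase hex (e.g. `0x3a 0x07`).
0xfe 0x4f

2. bl fields op=0x4:4|imm=-2:12 → word 4ffeh → fe 4f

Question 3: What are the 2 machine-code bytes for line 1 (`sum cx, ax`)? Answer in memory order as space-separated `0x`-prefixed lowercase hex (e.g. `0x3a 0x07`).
0x00 0x24

L1: sum op=0x2:4|rd=2:3|rs=0:3|pad=0:6 ⇒ 0x2400 ⇒ little 00 24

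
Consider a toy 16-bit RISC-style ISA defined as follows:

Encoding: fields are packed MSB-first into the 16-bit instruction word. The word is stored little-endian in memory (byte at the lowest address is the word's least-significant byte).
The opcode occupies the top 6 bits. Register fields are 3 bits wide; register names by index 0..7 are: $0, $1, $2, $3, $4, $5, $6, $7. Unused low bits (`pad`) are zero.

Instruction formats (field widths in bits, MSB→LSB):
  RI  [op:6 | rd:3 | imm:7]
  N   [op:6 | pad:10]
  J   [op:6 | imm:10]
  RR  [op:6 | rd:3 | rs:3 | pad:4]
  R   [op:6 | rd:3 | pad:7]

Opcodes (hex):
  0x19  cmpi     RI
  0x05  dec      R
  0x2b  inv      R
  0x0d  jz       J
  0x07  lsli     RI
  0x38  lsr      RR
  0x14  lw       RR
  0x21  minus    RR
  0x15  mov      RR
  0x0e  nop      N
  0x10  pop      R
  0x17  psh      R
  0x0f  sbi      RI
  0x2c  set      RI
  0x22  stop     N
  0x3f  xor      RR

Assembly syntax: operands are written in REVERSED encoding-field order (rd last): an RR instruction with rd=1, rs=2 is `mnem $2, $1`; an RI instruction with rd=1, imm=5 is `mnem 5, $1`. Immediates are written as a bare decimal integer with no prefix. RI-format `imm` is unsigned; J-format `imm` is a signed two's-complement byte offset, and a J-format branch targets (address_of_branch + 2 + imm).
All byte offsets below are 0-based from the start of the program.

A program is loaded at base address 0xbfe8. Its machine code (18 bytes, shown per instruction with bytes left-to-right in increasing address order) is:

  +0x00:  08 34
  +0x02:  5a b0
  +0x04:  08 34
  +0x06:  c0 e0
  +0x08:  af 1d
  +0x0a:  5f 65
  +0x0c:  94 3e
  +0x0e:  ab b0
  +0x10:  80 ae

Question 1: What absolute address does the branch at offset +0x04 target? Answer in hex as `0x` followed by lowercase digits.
0xbff6

@+04  little-endian(08 34) = 0x3408
  opcode bits[15:10]=0xd: jz/J
  imm: (w>>0)&0x3ff=0x8 → 8
  target = base 0xbfe8 + off 0x04 + 2 + imm 8 = 0xbff6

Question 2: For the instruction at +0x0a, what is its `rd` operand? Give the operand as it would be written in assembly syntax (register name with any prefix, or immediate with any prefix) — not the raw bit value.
@+0a  little-endian(5f 65) = 0x655f
  top 6b → 0x19 → cmpi [RI]
  rd@[9:7]=0x2 ⇒ $2
  imm@[6:0]=0x5f ⇒ 95

$2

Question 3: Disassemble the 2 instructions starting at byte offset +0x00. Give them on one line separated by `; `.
+0x00: 08 34 ⇒ word 0x3408 (little)
  opcode bits[15:10]=0xd: jz/J
  [9:0] imm=8 = 8
+0x02: 5a b0 ⇒ word 0xb05a (little)
  opcode bits[15:10]=0x2c: set/RI
  [9:7] rd=0 = $0
  [6:0] imm=90 = 90

jz 8; set 90, $0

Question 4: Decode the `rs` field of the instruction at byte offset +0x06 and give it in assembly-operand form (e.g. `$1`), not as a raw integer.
$4

[06] c0 e0 → 0xe0c0
  top 6b → 0x38 → lsr [RR]
  [9:7] rd=1 = $1
  [6:4] rs=4 = $4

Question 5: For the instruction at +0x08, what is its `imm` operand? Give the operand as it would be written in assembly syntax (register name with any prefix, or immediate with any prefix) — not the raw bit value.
@+08  little-endian(af 1d) = 0x1daf
  top 6b → 0x7 → lsli [RI]
  rd: (w>>7)&0x7=0x3 → $3
  imm: (w>>0)&0x7f=0x2f → 47

47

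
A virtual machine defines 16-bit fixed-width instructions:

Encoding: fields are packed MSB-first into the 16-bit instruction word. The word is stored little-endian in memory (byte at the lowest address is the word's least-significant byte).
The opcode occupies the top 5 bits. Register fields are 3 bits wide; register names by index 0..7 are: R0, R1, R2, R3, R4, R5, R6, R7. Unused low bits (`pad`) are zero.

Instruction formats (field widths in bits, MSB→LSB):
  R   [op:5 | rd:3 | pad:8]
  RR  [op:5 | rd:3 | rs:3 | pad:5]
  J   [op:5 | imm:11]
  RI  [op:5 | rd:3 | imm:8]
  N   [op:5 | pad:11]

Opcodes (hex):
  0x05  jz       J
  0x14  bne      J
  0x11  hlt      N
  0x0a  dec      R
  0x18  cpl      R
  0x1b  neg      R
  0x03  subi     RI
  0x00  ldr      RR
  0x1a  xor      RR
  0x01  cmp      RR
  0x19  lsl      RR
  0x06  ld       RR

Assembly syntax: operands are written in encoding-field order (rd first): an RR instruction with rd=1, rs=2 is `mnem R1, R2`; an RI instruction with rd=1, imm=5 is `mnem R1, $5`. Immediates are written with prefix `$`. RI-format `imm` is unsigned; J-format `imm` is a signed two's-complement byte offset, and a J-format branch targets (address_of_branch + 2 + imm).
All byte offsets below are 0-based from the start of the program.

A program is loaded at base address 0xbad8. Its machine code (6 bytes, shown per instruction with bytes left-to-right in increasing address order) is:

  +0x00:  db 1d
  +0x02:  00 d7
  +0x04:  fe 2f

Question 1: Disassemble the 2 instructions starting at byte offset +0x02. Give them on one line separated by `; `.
xor R7, R0; jz $-2

[02] 00 d7 → 0xd700
  opcode bits[15:11]=0x1a: xor/RR
  [10:8] rd=7 = R7
  [7:5] rs=0 = R0
[04] fe 2f → 0x2ffe
  opcode bits[15:11]=0x5: jz/J
  [10:0] imm=2046 (s11→-2) = $-2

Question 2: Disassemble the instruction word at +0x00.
[00] db 1d → 0x1ddb
  opcode bits[15:11]=0x3: subi/RI
  rd@[10:8]=0x5 ⇒ R5
  imm@[7:0]=0xdb ⇒ $219

subi R5, $219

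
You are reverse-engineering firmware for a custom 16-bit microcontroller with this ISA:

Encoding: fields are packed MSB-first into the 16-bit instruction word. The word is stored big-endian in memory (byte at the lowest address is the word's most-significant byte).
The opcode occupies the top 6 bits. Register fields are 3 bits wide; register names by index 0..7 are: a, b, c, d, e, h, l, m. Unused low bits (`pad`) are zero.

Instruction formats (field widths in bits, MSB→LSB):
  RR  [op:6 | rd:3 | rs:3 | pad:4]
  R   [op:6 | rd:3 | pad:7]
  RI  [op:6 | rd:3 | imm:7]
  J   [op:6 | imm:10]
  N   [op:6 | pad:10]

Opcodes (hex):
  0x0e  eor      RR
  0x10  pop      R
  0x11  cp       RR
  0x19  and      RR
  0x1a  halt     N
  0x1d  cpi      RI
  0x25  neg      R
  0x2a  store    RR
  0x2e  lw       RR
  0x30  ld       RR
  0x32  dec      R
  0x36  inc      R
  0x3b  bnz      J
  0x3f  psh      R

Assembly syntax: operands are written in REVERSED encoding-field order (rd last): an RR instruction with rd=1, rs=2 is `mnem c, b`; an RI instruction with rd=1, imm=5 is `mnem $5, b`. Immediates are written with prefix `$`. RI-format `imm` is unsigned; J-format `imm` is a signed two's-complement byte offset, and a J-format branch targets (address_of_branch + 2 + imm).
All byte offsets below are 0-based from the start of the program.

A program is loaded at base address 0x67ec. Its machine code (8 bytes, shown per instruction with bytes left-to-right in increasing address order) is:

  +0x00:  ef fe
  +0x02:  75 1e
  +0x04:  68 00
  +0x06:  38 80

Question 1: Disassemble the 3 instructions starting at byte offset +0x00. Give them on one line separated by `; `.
@+00  big-endian(ef fe) = 0xeffe
  opcode bits[15:10]=0x3b: bnz/J
  imm@[9:0]=0x3fe (s10→-2) ⇒ $-2
@+02  big-endian(75 1e) = 0x751e
  opcode bits[15:10]=0x1d: cpi/RI
  rd@[9:7]=0x2 ⇒ c
  imm@[6:0]=0x1e ⇒ $30
@+04  big-endian(68 00) = 0x6800
  opcode bits[15:10]=0x1a: halt/N

bnz $-2; cpi $30, c; halt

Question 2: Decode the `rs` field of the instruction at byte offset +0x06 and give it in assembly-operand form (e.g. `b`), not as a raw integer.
a

@+06  big-endian(38 80) = 0x3880
  top 6b → 0xe → eor [RR]
  rd: (w>>7)&0x7=0x1 → b
  rs: (w>>4)&0x7=0x0 → a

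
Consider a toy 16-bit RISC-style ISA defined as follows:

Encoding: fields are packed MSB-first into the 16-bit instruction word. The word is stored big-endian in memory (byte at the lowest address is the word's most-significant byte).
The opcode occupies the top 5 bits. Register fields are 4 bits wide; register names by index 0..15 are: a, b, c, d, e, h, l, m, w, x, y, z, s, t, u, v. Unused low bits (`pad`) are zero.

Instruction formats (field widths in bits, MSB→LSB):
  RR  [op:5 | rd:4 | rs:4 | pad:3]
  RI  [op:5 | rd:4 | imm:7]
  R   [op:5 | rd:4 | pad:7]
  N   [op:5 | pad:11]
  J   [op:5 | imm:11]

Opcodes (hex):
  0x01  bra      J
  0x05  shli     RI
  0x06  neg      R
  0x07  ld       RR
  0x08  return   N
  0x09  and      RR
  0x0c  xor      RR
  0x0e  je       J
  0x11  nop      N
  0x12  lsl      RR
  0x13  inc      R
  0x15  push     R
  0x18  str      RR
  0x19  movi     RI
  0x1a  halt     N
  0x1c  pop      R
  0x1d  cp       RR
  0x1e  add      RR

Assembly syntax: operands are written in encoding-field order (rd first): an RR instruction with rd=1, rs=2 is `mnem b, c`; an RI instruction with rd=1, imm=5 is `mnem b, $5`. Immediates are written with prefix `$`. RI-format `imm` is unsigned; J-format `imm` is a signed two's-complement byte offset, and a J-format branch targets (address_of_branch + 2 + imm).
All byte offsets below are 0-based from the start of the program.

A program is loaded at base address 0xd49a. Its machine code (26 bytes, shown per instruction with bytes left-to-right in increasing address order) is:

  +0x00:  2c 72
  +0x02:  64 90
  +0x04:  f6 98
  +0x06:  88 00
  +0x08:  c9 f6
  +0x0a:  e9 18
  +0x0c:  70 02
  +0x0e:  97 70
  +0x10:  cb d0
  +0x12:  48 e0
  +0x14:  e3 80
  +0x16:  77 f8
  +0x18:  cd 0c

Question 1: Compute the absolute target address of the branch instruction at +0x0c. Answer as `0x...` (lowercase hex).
0xd4aa

[0c] 70 02 → 0x7002
  top 5b → 0xe → je [J]
  [10:0] imm=2 = $2
  target = base 0xd49a + off 0x0c + 2 + imm 2 = 0xd4aa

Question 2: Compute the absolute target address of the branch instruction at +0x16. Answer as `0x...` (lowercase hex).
0xd4aa

+0x16: 77 f8 ⇒ word 0x77f8 (big)
  opcode bits[15:11]=0xe: je/J
  [10:0] imm=2040 (s11→-8) = $-8
  target = base 0xd49a + off 0x16 + 2 + imm -8 = 0xd4aa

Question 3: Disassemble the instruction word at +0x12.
and b, s

off 0x12: read 48 e0 as big → 0x48e0
  op=0x48e0>>11=0x9 ⇒ and (RR)
  rd: (w>>7)&0xf=0x1 → b
  rs: (w>>3)&0xf=0xc → s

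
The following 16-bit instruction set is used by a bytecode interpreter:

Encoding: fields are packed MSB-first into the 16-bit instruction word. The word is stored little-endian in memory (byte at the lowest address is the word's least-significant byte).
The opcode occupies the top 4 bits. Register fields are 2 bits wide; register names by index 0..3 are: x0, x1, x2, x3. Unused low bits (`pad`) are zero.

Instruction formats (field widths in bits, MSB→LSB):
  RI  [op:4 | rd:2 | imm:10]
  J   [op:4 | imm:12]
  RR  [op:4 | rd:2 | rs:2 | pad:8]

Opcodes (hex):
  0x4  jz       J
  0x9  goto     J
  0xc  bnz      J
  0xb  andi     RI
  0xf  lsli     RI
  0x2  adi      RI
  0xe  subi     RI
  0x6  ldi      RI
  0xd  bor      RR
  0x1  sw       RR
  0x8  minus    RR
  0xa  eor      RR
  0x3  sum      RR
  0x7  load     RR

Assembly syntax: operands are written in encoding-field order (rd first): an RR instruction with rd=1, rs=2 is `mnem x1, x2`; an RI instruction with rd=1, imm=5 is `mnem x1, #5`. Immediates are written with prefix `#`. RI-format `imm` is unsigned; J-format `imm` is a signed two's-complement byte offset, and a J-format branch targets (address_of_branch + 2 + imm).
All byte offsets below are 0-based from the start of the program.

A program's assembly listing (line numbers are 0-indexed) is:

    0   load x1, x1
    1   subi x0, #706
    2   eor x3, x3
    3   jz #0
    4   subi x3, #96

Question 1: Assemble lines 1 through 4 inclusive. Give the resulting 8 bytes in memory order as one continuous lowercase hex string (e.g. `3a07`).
c2e200af004060ec

1. subi fields op=0xe:4|rd=0:2|imm=706:10 → word e2c2h → c2 e2
2. eor fields op=0xa:4|rd=3:2|rs=3:2|pad=0:8 → word af00h → 00 af
3. jz fields op=0x4:4|imm=0:12 → word 4000h → 00 40
4. subi fields op=0xe:4|rd=3:2|imm=96:10 → word ec60h → 60 ec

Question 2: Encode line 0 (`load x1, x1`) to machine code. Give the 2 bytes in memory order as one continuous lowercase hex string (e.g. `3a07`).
L0: load op=0x7:4|rd=1:2|rs=1:2|pad=0:8 ⇒ 0x7500 ⇒ little 00 75

0075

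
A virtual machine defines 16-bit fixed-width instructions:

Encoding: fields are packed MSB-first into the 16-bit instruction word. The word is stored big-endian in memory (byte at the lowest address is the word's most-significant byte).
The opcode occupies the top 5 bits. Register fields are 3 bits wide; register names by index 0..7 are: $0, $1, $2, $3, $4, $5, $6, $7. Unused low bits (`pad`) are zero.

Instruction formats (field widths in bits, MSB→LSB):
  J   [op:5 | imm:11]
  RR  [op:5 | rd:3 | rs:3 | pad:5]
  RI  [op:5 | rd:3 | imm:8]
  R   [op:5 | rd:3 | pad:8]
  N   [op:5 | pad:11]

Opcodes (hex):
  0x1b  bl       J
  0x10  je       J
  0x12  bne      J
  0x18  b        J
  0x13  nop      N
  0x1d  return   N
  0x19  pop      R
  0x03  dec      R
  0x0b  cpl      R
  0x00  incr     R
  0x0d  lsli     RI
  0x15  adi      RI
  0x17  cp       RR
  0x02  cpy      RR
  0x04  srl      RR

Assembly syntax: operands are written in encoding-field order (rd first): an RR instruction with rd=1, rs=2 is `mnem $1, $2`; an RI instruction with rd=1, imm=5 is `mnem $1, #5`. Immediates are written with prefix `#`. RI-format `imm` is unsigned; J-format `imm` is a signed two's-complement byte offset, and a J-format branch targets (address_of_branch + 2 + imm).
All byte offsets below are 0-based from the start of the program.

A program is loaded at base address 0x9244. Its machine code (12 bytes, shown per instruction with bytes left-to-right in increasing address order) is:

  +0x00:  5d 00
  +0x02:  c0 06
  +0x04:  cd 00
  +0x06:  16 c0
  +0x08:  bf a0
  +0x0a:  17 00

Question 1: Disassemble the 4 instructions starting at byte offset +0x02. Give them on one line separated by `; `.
+0x02: c0 06 ⇒ word 0xc006 (big)
  top 5b → 0x18 → b [J]
  imm: (w>>0)&0x7ff=0x6 → #6
+0x04: cd 00 ⇒ word 0xcd00 (big)
  top 5b → 0x19 → pop [R]
  rd: (w>>8)&0x7=0x5 → $5
+0x06: 16 c0 ⇒ word 0x16c0 (big)
  top 5b → 0x2 → cpy [RR]
  rd: (w>>8)&0x7=0x6 → $6
  rs: (w>>5)&0x7=0x6 → $6
+0x08: bf a0 ⇒ word 0xbfa0 (big)
  top 5b → 0x17 → cp [RR]
  rd: (w>>8)&0x7=0x7 → $7
  rs: (w>>5)&0x7=0x5 → $5

b #6; pop $5; cpy $6, $6; cp $7, $5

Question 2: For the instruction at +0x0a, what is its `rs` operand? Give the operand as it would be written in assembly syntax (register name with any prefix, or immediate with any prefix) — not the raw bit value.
+0x0a: 17 00 ⇒ word 0x1700 (big)
  opcode bits[15:11]=0x2: cpy/RR
  [10:8] rd=7 = $7
  [7:5] rs=0 = $0

$0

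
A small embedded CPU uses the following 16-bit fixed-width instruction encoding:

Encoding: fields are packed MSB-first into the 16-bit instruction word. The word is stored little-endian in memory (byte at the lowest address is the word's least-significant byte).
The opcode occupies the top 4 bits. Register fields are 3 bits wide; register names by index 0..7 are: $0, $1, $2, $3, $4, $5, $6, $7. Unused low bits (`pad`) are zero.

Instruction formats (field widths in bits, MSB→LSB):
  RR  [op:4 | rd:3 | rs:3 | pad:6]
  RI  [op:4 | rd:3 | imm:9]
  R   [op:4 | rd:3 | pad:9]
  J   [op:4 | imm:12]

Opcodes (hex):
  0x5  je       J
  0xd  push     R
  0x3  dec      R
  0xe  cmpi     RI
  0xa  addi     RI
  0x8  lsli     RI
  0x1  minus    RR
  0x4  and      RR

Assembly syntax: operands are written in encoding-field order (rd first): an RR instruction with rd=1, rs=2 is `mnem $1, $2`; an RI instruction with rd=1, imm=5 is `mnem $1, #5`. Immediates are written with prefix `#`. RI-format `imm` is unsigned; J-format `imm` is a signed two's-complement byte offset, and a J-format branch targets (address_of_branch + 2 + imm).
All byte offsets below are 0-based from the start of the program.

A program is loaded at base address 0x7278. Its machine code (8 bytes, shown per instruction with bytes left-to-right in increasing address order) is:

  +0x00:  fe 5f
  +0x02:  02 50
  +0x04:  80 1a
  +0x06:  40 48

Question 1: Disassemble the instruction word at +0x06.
and $4, $1

[06] 40 48 → 0x4840
  opcode bits[15:12]=0x4: and/RR
  rd: (w>>9)&0x7=0x4 → $4
  rs: (w>>6)&0x7=0x1 → $1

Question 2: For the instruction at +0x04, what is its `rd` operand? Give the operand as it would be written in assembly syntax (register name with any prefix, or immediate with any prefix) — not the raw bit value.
$5

off 0x04: read 80 1a as little → 0x1a80
  op=0x1a80>>12=0x1 ⇒ minus (RR)
  rd@[11:9]=0x5 ⇒ $5
  rs@[8:6]=0x2 ⇒ $2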